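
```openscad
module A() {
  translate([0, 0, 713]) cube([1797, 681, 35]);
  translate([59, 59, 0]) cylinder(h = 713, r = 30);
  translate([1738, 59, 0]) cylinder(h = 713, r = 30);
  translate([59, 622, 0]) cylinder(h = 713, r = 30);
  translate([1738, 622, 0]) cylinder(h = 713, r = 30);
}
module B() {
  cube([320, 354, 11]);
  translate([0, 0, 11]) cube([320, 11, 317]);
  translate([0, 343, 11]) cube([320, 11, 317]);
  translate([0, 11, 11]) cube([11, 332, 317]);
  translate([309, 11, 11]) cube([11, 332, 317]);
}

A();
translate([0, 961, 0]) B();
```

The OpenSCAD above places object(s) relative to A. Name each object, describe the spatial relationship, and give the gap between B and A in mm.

The open box's nearest face is 280 mm from the table's +y face.

A is a table. B is an open box. The open box is on the floor beside the table on its +y side. The gap between the open box and the table is 280 mm.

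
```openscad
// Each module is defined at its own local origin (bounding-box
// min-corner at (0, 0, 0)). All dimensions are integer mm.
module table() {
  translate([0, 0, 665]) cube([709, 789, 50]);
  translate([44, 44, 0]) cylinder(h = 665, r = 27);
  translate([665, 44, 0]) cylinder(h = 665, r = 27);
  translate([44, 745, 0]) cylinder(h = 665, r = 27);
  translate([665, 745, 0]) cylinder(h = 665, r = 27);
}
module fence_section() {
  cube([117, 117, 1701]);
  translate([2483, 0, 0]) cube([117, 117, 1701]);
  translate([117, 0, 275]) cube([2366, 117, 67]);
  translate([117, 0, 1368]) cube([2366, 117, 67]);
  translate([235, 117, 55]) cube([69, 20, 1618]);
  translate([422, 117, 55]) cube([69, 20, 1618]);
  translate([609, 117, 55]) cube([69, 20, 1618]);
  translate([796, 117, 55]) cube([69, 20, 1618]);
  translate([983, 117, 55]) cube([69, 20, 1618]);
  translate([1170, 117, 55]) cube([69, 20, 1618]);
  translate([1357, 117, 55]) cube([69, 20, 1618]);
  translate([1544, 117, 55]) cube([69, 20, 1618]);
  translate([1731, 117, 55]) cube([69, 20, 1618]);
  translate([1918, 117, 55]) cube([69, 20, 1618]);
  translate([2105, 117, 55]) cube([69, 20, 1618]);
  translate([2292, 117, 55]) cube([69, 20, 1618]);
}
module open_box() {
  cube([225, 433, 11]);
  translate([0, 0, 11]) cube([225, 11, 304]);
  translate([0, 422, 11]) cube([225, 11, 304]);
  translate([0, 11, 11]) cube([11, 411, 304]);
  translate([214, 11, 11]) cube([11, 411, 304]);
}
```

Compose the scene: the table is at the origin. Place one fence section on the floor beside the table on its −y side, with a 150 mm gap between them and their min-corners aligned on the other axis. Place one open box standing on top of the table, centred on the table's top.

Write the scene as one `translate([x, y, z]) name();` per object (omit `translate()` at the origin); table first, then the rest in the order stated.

table();
translate([0, -287, 0]) fence_section();
translate([242, 178, 715]) open_box();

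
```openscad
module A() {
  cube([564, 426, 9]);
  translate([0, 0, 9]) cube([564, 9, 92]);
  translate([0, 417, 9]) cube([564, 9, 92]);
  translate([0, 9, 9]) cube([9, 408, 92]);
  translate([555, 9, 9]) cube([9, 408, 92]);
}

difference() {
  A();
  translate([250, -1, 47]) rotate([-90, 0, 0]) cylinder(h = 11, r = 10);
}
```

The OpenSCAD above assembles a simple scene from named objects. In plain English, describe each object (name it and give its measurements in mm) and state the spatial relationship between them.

A is an open-topped rectangular box: outside dimensions 564×426×101 mm, with a uniform wall and base thickness of 9 mm. The base is a full 564×426 slab on the floor; four walls sit on top of the base. The front and back walls (the −y and +y sides) span the full width; the two side walls fit between them.

The open box has a circular hole of radius 10 mm through its front wall, centred at (x = 250, z = 47).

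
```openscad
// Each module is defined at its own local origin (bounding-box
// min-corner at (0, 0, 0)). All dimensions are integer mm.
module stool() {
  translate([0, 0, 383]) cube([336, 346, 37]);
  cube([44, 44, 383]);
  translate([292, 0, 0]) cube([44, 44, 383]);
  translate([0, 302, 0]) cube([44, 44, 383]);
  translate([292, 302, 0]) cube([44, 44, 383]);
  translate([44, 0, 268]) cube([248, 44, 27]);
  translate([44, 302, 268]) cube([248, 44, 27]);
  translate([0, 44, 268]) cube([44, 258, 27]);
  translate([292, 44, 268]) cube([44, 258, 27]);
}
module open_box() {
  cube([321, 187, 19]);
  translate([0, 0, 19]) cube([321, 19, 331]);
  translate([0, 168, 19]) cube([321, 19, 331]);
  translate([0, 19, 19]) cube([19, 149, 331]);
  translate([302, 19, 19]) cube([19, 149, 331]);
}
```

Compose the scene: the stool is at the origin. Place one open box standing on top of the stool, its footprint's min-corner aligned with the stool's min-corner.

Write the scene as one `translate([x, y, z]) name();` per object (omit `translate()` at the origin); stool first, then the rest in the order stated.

stool();
translate([0, 0, 420]) open_box();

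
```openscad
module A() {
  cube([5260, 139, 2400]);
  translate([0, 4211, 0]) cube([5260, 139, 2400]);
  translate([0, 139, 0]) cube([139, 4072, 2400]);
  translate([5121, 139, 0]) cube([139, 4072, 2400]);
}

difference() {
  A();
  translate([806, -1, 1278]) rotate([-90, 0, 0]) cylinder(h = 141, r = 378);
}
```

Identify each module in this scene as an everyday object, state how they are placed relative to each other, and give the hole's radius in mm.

A is a house frame. The house frame has a circular hole through its front wall. The hole's radius is 378 mm.

The subtracted cylinder has r = 378 mm.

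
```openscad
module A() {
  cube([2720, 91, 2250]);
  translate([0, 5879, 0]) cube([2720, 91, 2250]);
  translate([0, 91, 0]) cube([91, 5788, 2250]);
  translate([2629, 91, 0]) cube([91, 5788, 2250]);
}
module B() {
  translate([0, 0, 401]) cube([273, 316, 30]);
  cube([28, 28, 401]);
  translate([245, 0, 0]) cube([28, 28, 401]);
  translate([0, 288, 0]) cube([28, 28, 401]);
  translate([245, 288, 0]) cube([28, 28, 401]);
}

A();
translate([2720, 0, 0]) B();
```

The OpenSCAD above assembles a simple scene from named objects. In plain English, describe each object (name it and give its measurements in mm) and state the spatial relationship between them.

A is a box-shaped house frame (walls only): outside footprint 2720×5970 mm, wall height 2250 mm, wall thickness 91 mm. The two y-facing walls run the full x-width; the two x-facing walls fit between the inner faces of the y-facing walls.

B is a four-legged stool. The seat is 273×316 mm, 30 mm thick, top at z = 431 mm. It stands on four square legs, each 28×28 mm in cross-section, from z = 0 to the seat underside, each flush with a corner of the seat.

The stool is against the house frame's +x side, with their −y faces flush.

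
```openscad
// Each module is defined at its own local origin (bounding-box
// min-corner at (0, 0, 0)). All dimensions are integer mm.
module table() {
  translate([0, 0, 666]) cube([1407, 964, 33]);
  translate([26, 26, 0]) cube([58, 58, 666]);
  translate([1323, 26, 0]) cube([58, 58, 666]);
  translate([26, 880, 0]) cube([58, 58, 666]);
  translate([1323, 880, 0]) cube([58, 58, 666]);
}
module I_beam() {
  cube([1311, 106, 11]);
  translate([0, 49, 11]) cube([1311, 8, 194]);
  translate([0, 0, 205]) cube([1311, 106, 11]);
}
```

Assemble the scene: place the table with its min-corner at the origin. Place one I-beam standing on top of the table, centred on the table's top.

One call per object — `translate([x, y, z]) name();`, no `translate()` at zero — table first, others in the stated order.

table();
translate([48, 429, 699]) I_beam();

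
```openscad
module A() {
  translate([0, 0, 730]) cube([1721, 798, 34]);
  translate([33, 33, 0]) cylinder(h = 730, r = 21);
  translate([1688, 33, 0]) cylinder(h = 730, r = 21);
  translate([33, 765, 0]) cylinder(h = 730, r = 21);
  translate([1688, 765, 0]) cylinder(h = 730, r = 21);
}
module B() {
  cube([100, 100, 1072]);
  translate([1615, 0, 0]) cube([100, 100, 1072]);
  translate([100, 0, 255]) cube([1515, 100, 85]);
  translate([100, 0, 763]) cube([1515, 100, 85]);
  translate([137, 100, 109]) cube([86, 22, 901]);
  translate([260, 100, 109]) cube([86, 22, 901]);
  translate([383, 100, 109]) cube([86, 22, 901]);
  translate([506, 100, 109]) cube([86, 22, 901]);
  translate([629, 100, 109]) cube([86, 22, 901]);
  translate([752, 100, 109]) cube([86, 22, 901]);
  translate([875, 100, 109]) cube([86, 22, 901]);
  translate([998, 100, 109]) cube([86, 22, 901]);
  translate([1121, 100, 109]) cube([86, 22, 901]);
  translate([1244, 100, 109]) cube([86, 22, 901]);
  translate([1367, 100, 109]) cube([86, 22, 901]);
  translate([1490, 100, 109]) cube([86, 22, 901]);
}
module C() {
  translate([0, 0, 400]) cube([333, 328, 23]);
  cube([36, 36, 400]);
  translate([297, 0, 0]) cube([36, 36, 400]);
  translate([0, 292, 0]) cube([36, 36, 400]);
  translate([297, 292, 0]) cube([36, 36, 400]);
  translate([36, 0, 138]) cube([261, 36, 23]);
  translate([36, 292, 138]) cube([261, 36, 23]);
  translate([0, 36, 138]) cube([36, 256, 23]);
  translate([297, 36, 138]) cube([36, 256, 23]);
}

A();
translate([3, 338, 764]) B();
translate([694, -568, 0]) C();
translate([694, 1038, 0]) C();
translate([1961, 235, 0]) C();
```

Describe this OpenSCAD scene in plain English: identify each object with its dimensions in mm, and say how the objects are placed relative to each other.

A is a rectangular dining table. The top is 1721×798×34 mm with its upper surface at z = 764 mm. It stands on four round legs of 42 mm diameter, each leg's bounding box inset 12 mm from the nearest pair of top edges, running from the floor to the underside of the top.

B is a fence section. Two 100×100 mm posts, 1072 mm tall, stand on the floor with a clear span of 1515 mm between their inner faces. Two horizontal rails of 100×85 mm section span the gap between the posts with their undersides at z = 255 mm and z = 763 mm, flush with the posts' −y face. 12 pickets, each 86 mm wide, 22 mm thick and 901 mm tall, are fixed to the +y face of the rails with their bottoms at z = 109 mm, evenly spaced across the span with equal gaps (rounded down to the nearest mm) at the −x end and between each pair — any rounding remainder accumulates at the +x end.

C is a four-legged stool. The seat is a 333×328×23 mm slab whose top surface is at z = 423 mm; four square legs, each 36×36 mm in cross-section, run from the floor (z = 0) to the underside of the seat, each flush with a corner of the seat. Four stretchers, 36 mm wide and 23 mm tall, connect adjacent legs with their undersides at z = 138 mm, each running between the inner faces of the legs it joins and aligned with the legs' outer faces on the other axis.

The fence section is on top of the table, centred. Three stools sit around the table at the −y, +y, +x sides.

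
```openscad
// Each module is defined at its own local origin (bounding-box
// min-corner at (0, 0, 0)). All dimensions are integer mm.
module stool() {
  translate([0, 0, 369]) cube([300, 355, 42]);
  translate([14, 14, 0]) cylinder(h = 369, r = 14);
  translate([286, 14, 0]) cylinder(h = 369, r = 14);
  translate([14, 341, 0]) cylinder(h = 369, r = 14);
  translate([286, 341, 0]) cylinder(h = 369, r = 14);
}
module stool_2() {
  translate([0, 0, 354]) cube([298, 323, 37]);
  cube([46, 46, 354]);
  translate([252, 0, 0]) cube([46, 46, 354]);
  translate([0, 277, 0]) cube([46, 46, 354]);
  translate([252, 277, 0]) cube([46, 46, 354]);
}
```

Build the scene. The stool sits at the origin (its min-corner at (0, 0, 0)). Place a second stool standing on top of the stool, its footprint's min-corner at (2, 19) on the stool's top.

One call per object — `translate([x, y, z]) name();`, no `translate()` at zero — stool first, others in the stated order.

stool();
translate([2, 19, 411]) stool_2();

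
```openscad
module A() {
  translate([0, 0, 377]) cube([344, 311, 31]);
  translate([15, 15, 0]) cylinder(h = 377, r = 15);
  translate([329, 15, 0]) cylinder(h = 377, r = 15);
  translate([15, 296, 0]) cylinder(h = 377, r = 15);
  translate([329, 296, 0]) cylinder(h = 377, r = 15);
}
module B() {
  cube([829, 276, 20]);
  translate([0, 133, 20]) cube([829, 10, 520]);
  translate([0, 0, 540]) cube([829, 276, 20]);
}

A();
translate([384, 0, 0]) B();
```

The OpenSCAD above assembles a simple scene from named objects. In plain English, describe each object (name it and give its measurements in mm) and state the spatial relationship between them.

A is a four-legged stool. The seat is 344×311 mm, 31 mm thick, top at z = 408 mm. It stands on four round legs, each 30 mm in diameter, from z = 0 to the seat underside, each leg's axis is inset half a diameter from the nearest pair of seat edges (so the leg's bounding box is flush with the corner).

B is an I-beam lying along x, 829 mm long. Overall section height 560 mm. Two flanges 276 mm wide (y) and 20 mm thick, one on the floor and one at the top; a web 10 mm thick runs between them, centred on the flange width.

The I-beam is on the floor beside the stool on its +x side.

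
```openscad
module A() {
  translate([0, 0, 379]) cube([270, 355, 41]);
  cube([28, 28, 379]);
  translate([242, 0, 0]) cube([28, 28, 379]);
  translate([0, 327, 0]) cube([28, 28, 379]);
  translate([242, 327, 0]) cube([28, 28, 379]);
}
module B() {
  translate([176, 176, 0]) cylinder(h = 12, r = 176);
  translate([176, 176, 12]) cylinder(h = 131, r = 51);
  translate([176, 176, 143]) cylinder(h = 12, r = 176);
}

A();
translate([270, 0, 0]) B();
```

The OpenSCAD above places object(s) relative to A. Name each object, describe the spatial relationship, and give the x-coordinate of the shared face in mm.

A is a stool. B is a spool. The spool is against the stool's +x side, with their −y faces flush. The x-coordinate of the shared face is 270 mm.

The stool's +x face and the spool's −x face are both at x = 270 mm.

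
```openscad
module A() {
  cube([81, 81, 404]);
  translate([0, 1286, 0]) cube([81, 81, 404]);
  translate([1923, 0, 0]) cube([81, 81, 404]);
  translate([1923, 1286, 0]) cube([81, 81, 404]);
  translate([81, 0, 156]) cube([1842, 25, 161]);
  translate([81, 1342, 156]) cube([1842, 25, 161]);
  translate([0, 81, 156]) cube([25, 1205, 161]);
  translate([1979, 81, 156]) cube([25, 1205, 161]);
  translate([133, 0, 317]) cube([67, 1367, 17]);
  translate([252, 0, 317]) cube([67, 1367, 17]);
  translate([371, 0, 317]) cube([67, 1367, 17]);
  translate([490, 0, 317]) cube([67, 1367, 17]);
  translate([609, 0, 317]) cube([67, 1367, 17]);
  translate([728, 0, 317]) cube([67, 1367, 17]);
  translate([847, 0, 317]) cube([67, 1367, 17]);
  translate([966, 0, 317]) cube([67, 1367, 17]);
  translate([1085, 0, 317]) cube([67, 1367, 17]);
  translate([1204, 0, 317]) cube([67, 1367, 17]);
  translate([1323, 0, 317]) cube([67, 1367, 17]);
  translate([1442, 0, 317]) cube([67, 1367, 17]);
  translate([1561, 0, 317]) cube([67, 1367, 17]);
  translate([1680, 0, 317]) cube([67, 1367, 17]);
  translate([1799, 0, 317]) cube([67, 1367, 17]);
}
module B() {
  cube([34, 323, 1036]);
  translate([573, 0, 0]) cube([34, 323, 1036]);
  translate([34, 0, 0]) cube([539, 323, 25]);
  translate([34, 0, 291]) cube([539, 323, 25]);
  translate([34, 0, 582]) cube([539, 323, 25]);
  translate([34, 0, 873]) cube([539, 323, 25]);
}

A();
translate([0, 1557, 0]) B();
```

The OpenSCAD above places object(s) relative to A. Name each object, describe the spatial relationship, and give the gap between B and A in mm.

A is a bed frame. B is a bookshelf. The bookshelf is on the floor beside the bed frame on its +y side. The gap between the bookshelf and the bed frame is 190 mm.

The bookshelf's nearest face is 190 mm from the bed frame's +y face.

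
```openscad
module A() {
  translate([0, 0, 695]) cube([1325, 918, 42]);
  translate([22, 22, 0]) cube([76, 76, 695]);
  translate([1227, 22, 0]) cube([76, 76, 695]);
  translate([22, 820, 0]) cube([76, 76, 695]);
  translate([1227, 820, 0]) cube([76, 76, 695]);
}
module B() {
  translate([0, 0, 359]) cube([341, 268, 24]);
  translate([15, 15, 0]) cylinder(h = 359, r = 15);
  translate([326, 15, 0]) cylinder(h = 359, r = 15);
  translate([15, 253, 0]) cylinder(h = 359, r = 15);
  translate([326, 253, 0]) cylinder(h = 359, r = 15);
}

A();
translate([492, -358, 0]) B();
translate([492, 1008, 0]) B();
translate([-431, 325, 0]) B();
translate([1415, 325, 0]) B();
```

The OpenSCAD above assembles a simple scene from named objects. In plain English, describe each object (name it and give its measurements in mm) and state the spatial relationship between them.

A is a table: top 1325 mm (x) × 918 mm (y), 42 mm thick, upper face at z = 737 mm, on four 76×76 mm square legs, each inset 22 mm from the nearest pair of top edges, running from z = 0 to the bottom of the top.

B is a four-legged stool. The seat is 341×268 mm, 24 mm thick, top at z = 383 mm. It stands on four round legs, each 30 mm in diameter, from z = 0 to the seat underside, each leg's axis is inset half a diameter from the nearest pair of seat edges (so the leg's bounding box is flush with the corner).

Four stools sit around the table at the −y, +y, −x, +x sides.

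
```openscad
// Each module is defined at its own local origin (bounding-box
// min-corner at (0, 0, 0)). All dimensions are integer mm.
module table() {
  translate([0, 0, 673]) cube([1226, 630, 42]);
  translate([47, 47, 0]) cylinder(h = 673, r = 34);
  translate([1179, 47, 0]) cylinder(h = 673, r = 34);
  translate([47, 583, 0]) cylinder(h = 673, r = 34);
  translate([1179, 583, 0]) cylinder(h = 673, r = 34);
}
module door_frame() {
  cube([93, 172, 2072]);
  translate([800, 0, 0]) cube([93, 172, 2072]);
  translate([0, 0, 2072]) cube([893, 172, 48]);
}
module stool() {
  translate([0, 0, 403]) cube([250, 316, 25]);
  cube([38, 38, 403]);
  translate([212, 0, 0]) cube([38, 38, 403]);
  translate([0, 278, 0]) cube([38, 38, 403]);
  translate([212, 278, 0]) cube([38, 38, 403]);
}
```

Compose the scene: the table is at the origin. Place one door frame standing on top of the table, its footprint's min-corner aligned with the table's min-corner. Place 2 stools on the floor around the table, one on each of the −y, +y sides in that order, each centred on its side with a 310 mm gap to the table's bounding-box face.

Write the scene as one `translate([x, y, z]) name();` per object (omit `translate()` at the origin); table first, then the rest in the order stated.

table();
translate([0, 0, 715]) door_frame();
translate([488, -626, 0]) stool();
translate([488, 940, 0]) stool();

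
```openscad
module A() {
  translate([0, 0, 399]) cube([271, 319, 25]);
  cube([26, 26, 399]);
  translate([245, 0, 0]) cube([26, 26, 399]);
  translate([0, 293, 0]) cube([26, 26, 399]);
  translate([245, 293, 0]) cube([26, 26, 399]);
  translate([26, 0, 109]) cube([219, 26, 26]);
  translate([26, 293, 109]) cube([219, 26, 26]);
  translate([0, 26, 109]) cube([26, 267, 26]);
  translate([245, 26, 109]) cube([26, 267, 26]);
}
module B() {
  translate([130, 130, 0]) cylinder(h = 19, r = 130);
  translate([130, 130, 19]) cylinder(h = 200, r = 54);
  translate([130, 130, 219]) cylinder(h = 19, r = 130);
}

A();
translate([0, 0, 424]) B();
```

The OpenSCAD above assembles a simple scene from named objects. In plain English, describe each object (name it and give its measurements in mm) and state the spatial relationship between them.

A is a simple wooden stool: a rectangular seat 271 mm (x) by 319 mm (y), 25 mm thick, top face at z = 424 mm, on four square legs, each 26×26 mm in cross-section. The legs rest on z = 0, each flush with a corner of the seat. Four stretchers, 26 mm wide and 26 mm tall, connect adjacent legs with their undersides at z = 109 mm, each running between the inner faces of the legs it joins and aligned with the legs' outer faces on the other axis.

B is a spool: two coaxial disc flanges of radius 130 mm and thickness 19 mm, joined by a core cylinder of radius 54 mm and height 200 mm. The lower flange rests on z = 0 and the three cylinders share a vertical axis.

The spool is on top of the stool.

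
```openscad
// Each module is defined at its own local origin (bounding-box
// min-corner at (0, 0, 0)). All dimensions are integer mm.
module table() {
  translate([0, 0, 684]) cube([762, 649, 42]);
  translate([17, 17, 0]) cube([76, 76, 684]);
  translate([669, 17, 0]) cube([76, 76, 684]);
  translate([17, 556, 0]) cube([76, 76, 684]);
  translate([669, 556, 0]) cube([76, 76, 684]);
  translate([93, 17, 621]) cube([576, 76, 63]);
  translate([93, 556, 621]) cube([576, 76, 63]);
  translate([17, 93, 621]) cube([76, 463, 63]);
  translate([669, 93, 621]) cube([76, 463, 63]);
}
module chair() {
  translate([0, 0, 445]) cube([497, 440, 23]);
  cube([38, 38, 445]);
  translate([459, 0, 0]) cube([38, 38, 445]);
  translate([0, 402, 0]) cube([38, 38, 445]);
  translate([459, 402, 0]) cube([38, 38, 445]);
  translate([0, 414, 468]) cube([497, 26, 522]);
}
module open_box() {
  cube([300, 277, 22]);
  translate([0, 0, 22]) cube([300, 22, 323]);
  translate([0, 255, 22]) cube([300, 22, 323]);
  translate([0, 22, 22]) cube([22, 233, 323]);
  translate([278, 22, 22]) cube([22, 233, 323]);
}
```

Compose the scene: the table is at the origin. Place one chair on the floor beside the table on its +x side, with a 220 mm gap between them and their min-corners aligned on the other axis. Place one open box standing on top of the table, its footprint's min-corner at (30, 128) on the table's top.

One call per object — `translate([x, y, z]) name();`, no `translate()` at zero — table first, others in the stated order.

table();
translate([982, 0, 0]) chair();
translate([30, 128, 726]) open_box();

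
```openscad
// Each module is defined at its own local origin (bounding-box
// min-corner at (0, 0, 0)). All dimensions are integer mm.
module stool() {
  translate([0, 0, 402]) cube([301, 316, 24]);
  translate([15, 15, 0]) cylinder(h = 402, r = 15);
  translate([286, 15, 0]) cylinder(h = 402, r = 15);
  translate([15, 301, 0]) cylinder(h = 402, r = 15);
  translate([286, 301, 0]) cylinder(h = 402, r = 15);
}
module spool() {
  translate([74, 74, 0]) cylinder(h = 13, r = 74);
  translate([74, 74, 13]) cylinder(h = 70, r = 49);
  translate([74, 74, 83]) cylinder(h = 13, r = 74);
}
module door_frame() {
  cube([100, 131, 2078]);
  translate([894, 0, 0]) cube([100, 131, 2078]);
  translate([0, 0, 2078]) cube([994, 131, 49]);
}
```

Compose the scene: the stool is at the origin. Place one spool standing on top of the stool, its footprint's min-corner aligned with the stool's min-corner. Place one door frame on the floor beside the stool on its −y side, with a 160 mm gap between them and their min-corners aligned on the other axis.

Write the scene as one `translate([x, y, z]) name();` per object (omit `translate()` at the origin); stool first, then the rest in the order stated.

stool();
translate([0, 0, 426]) spool();
translate([0, -291, 0]) door_frame();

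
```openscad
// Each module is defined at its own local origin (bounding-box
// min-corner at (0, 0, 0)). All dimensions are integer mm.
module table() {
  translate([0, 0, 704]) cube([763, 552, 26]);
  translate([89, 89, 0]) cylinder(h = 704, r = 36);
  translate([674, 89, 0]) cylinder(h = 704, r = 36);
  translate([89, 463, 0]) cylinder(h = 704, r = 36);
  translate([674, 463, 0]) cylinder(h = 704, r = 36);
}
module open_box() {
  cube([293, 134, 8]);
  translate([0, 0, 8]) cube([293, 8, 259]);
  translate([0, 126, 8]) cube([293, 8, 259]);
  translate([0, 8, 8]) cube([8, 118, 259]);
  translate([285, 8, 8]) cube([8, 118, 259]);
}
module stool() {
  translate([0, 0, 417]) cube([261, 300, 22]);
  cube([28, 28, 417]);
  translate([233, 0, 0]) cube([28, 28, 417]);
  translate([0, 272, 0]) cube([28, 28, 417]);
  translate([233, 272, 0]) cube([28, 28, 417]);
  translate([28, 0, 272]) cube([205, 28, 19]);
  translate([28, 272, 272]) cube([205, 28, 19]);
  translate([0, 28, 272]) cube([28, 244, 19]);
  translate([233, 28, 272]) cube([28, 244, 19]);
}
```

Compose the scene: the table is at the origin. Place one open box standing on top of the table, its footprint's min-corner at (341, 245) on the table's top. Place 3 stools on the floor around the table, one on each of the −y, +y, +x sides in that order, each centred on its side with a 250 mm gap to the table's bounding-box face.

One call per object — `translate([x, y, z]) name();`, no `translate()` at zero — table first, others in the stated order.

table();
translate([341, 245, 730]) open_box();
translate([251, -550, 0]) stool();
translate([251, 802, 0]) stool();
translate([1013, 126, 0]) stool();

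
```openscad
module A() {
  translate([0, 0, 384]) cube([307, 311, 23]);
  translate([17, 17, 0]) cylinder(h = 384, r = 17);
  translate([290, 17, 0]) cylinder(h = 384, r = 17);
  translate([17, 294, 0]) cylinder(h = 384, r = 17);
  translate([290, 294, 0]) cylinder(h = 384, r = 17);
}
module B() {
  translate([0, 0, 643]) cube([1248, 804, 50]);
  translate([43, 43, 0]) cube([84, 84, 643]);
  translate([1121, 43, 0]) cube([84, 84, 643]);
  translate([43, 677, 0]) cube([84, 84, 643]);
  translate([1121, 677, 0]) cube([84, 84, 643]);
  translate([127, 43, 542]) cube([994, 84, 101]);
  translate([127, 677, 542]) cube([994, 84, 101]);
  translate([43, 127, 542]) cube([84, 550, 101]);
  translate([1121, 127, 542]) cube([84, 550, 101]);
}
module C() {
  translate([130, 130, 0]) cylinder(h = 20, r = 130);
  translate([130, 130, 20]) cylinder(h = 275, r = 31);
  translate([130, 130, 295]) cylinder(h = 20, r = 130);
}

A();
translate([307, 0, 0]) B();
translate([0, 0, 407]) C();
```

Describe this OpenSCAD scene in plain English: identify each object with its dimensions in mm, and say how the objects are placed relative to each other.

A is a four-legged stool. The seat is a 307×311×23 mm slab whose top surface is at z = 407 mm; four round legs, each 34 mm in diameter, run from the floor (z = 0) to the underside of the seat, each leg's axis is inset half a diameter from the nearest pair of seat edges (so the leg's bounding box is flush with the corner).

B is a rectangular dining table. The top is 1248×804×50 mm with its upper surface at z = 693 mm. It stands on four 84×84 mm square legs, each inset 43 mm from the nearest pair of top edges, running from the floor to the underside of the top. Four apron rails, 84 mm thick and 101 mm tall, run between adjacent legs with their top edges flush with the underside of the top and their outer faces flush with the legs' outer faces.

C is a spool: two coaxial disc flanges of radius 130 mm and thickness 20 mm, joined by a core cylinder of radius 31 mm and height 275 mm. The lower flange rests on z = 0 and the three cylinders share a vertical axis.

The table is against the stool's +x side, with their −y faces flush. The spool is on top of the stool.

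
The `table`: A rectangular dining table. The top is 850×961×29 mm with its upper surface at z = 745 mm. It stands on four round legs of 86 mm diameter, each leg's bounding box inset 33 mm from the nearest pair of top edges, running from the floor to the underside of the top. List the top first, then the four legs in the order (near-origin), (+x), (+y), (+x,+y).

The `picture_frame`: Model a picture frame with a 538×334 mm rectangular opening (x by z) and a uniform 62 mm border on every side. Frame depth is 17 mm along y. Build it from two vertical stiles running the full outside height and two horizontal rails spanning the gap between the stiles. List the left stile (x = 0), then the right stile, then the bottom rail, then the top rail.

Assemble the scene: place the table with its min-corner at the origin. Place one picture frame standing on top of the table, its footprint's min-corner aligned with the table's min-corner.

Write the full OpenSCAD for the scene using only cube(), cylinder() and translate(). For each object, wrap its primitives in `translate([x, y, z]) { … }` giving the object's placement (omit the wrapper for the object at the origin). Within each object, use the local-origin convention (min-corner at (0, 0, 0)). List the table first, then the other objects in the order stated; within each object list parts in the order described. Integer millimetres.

translate([0, 0, 716]) cube([850, 961, 29]);
translate([76, 76, 0]) cylinder(h = 716, r = 43);
translate([774, 76, 0]) cylinder(h = 716, r = 43);
translate([76, 885, 0]) cylinder(h = 716, r = 43);
translate([774, 885, 0]) cylinder(h = 716, r = 43);
translate([0, 0, 745]) {
  cube([62, 17, 458]);
  translate([600, 0, 0]) cube([62, 17, 458]);
  translate([62, 0, 0]) cube([538, 17, 62]);
  translate([62, 0, 396]) cube([538, 17, 62]);
}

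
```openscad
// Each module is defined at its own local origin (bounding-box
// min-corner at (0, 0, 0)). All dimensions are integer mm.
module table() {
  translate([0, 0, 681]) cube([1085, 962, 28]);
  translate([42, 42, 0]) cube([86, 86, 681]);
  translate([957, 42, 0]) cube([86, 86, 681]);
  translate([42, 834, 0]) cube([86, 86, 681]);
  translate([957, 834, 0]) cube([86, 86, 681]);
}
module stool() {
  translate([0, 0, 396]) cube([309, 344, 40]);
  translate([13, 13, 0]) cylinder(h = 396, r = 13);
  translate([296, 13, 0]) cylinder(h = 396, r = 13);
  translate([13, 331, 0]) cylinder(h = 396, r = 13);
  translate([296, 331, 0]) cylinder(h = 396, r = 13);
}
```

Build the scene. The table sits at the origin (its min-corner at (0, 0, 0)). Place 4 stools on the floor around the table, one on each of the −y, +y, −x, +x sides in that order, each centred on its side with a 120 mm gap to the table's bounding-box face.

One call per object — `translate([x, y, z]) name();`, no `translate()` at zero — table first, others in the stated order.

table();
translate([388, -464, 0]) stool();
translate([388, 1082, 0]) stool();
translate([-429, 309, 0]) stool();
translate([1205, 309, 0]) stool();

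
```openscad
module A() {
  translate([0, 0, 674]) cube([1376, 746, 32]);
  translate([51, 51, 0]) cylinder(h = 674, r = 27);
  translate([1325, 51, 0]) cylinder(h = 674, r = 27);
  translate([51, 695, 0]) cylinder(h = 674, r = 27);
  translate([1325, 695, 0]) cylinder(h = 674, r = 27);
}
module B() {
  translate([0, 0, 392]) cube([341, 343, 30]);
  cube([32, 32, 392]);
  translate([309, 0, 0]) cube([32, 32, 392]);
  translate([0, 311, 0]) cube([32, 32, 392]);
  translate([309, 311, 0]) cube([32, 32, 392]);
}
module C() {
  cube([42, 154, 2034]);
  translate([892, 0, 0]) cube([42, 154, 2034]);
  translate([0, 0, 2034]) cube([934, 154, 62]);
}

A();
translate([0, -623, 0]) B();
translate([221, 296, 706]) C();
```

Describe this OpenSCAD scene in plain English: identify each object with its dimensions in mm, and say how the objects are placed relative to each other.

A is a rectangular dining table. The top is 1376×746×32 mm with its upper surface at z = 706 mm. It stands on four round legs of 54 mm diameter, each leg's bounding box inset 24 mm from the nearest pair of top edges, running from the floor to the underside of the top.

B is a four-legged stool. The seat is 341×343 mm, 30 mm thick, top at z = 422 mm. It stands on four square legs, each 32×32 mm in cross-section, from z = 0 to the seat underside, each flush with a corner of the seat.

C is a rectangular door frame: two vertical jambs of 42×154 mm section, 2034 mm tall, with a clear opening 850 mm wide between their inner faces. A header 62 mm tall and 154 mm deep lies on top of the jambs and spans the full outside width.

The stool is on the floor beside the table on its −y side. The door frame is on top of the table, centred.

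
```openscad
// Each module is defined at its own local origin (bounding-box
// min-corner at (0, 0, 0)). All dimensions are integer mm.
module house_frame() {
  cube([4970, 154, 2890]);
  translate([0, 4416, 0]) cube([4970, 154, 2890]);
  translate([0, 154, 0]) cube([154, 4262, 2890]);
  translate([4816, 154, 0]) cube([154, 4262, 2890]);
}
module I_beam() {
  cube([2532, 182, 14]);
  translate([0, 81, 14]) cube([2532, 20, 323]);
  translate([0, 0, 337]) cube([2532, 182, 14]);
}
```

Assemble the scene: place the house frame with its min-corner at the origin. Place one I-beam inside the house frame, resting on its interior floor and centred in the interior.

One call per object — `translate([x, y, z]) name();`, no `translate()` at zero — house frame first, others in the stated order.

house_frame();
translate([1219, 2194, 0]) I_beam();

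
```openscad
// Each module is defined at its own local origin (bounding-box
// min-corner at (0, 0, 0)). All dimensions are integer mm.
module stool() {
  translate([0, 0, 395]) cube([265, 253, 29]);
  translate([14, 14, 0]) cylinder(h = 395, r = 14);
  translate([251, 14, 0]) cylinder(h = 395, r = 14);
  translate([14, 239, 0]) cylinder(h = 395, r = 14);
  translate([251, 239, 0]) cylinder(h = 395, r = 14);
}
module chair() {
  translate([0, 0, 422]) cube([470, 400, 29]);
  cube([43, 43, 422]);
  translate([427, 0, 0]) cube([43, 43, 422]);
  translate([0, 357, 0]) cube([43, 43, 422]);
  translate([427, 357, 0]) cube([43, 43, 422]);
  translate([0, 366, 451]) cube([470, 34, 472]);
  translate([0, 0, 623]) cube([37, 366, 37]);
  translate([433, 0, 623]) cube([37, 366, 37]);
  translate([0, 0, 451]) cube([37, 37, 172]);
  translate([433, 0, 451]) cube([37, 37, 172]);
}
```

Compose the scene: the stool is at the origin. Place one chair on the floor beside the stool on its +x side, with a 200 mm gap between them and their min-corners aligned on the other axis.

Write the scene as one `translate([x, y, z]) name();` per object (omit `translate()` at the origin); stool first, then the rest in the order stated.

stool();
translate([465, 0, 0]) chair();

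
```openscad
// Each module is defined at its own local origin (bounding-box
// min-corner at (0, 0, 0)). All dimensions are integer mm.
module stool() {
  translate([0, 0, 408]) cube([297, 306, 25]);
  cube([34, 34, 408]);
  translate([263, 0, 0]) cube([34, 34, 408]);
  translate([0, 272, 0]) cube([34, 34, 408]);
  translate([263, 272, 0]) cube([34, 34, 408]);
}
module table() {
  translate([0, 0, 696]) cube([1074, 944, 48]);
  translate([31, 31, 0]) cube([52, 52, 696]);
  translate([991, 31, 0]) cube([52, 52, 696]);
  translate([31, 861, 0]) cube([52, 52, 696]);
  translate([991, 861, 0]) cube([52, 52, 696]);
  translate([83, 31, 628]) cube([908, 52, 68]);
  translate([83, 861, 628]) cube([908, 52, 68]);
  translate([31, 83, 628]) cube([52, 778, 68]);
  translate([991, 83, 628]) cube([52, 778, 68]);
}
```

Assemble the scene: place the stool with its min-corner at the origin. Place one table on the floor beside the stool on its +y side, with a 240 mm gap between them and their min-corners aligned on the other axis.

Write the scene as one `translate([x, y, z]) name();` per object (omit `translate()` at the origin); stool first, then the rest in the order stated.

stool();
translate([0, 546, 0]) table();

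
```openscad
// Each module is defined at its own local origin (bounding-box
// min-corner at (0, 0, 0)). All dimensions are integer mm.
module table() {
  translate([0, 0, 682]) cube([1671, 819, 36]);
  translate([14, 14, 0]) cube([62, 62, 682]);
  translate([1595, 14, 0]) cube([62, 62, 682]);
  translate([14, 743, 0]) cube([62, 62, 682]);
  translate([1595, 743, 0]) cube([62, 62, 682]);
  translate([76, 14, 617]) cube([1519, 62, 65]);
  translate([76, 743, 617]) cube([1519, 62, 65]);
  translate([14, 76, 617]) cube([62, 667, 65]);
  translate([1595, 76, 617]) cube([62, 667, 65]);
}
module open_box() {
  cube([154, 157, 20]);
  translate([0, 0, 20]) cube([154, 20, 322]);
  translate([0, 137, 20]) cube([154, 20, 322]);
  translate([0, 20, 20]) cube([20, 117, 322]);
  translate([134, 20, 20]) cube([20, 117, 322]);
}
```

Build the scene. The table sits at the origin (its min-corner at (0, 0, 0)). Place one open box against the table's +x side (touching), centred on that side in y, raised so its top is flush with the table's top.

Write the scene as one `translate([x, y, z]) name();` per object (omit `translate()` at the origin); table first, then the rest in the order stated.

table();
translate([1671, 331, 376]) open_box();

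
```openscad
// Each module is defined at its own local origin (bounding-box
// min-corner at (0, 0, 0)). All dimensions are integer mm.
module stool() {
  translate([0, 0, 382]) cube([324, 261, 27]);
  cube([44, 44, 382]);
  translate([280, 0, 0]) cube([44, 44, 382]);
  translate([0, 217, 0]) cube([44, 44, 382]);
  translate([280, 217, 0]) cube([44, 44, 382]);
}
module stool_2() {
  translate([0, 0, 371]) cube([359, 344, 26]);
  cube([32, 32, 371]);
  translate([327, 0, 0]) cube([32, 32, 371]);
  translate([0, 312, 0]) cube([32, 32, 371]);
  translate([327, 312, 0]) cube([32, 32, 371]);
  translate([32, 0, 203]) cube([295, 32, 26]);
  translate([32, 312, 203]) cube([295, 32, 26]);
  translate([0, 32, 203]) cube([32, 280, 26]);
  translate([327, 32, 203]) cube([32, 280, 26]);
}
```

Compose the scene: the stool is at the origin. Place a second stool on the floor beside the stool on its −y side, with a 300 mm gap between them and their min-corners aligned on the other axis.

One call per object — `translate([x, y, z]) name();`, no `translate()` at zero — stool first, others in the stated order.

stool();
translate([0, -644, 0]) stool_2();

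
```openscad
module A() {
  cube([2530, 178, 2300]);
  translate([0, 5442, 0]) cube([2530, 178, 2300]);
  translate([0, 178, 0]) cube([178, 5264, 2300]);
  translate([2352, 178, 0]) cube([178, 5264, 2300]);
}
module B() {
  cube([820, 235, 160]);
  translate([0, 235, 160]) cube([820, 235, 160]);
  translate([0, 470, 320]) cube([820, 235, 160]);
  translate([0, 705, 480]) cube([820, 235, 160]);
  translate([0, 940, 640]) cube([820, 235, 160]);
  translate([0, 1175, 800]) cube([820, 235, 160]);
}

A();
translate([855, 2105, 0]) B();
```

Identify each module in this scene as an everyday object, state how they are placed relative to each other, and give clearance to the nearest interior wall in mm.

Clearances: x = 677, y = 1927; minimum 677 mm.

A is a house frame. B is a staircase. The staircase sits inside the house frame, centred. The clearance to the nearest interior wall is 677 mm.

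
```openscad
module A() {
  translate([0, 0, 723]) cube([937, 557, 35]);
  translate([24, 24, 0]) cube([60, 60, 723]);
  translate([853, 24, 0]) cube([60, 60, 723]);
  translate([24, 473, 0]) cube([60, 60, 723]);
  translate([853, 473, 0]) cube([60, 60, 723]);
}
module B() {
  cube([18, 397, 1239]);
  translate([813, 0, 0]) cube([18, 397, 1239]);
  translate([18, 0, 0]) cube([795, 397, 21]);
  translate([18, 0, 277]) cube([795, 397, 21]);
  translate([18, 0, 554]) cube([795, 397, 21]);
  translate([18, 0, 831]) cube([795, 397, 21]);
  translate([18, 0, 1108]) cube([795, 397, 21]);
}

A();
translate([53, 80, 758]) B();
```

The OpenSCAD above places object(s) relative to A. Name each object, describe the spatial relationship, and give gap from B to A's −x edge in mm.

A is a table. B is a bookshelf. The bookshelf is on top of the table, centred. The gap from the bookshelf to the table's −x edge is 53 mm.

The bookshelf's min-x is at 53; the table's min-x is 0; gap = 53 mm.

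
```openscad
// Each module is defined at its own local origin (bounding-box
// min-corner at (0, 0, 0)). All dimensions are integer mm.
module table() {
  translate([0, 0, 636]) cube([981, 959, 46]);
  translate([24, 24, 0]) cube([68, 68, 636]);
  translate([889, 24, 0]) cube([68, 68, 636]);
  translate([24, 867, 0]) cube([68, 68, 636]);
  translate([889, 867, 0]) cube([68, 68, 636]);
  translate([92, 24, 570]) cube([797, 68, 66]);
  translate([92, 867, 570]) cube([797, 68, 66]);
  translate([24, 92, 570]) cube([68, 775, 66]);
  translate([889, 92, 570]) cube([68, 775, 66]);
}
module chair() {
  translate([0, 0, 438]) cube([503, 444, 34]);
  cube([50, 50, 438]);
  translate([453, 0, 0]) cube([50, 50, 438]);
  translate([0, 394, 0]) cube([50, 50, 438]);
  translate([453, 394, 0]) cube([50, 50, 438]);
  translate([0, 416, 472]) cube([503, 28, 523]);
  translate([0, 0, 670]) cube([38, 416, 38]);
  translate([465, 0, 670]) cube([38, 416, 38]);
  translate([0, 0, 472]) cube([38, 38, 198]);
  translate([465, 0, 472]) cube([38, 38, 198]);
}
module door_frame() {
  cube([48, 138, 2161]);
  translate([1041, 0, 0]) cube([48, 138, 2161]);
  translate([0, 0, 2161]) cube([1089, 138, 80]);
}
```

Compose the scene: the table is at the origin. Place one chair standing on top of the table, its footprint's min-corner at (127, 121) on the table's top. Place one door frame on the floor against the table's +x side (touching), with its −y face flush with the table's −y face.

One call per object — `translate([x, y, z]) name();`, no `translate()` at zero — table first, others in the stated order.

table();
translate([127, 121, 682]) chair();
translate([981, 0, 0]) door_frame();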